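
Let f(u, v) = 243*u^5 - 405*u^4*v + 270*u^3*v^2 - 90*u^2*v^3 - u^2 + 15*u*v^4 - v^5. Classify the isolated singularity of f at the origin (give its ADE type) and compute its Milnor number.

Type A_{4}, Milnor number mu = 4.

The Hessian of f at 0 is [[-2, 0], [0, 0]] with rank 1, so corank 1. A Groebner basis of the Jacobian ideal J(f) in C{u,v} is {v^4, u}; counting standard monomials gives mu = 4. Corank 1: A-series; mu = 4 gives A_4.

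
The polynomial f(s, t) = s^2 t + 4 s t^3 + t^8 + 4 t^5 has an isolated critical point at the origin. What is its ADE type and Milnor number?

Type D_{9}, Milnor number mu = 9.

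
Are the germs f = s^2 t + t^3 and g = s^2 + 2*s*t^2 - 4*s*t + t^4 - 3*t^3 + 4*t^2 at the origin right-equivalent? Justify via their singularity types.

The Hessian of f at 0 is [[0, 0], [0, 0]] with rank 0, so corank 2. A Groebner basis of the Jacobian ideal J(f) in C{s,t} is {t^3, s^2 + 3*t^2, s*t}; counting standard monomials gives mu = 4. Corank 2; j^3 = t*(s^2 + t^2) splits into three distinct lines over C (the quadratic factor has nonzero discriminant), so D_4. The Hessian of g at 0 is [[2, -4], [-4, 8]] with rank 1, so corank 1. A Groebner basis of the Jacobian ideal J(g) in C{s,t} is {t^2, s - 2*t}; counting standard monomials gives mu = 2. Corank 1: A-series; mu = 2 gives A_2. f is D_4 but g is A_2, hence not right-equivalent.

No.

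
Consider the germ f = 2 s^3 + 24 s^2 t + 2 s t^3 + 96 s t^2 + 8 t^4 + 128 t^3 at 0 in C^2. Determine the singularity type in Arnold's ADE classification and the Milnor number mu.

Type E_7, Milnor number mu = 7.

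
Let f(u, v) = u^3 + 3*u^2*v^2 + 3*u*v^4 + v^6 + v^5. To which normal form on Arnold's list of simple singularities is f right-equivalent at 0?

The Hessian of f at 0 is [[0, 0], [0, 0]] with rank 0, so corank 2. A Groebner basis of the Jacobian ideal J(f) in C{u,v} is {v^4, u^3, u^2/2 + u*v^2}; counting standard monomials gives mu = 8. Corank 2; j^3 = u^3 is a perfect cube, so E-series; the 5-jet and mu = 8 give E_8.

E_8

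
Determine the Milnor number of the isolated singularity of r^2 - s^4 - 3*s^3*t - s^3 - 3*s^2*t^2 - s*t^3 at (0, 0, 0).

7

The Hessian of f at 0 is [[0, 0, 0], [0, 0, 0], [0, 0, 2]] with rank 1, so corank 2. A Groebner basis of the Jacobian ideal J(f) in C{s,t,r} is {3*s^2 + t^4 + t^3, s^3, s^2*t - s^2 - t^3/3, 2*s^2 + s*t^2 + 2*t^3/3, r}; counting standard monomials gives mu = 7. Corank 2; j^3 = -s^3 is a perfect cube, so E-series; the 4-jet and mu = 7 give E_7.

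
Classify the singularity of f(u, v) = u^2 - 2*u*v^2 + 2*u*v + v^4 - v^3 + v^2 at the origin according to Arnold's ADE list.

A2

The Hessian of f at 0 has rank 1. Corank 1: A-series; mu = 2 gives A_2.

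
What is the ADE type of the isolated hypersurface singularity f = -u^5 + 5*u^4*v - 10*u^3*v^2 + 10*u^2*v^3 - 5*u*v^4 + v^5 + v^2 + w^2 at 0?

The Hessian of f at 0 is [[0, 0, 0], [0, 2, 0], [0, 0, 2]] with rank 2, so corank 1. A Groebner basis of the Jacobian ideal J(f) in C{u,v,w} is {u^4, v, w}; counting standard monomials gives mu = 4. Corank 1: A-series; mu = 4 gives A_4.

A4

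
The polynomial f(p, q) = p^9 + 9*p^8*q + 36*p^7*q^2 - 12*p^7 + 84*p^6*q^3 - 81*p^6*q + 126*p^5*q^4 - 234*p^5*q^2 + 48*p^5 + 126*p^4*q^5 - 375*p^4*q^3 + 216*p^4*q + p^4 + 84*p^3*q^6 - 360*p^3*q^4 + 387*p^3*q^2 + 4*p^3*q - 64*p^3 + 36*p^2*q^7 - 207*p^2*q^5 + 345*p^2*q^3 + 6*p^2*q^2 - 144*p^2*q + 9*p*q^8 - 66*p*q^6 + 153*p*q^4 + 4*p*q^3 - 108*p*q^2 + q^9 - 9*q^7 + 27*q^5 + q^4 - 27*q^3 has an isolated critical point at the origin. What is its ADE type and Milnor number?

Type E6, Milnor number mu = 6.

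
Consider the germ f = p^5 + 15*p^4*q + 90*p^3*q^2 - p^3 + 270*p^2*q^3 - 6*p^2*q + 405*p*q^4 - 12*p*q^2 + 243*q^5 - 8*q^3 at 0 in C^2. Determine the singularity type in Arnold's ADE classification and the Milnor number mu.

Type E_8, Milnor number mu = 8.

The Hessian of f at 0 has rank 0. Corank 2; j^3 = -(p + 2*q)^3 is a perfect cube, so E-series; the 5-jet and mu = 8 give E_8.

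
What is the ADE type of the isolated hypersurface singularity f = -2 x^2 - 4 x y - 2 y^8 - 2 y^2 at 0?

A7

The Hessian of f at 0 is [[-4, -4], [-4, -4]] with rank 1, so corank 1. A Groebner basis of the Jacobian ideal J(f) in C{x,y} is {y^7, x + y}; counting standard monomials gives mu = 7. Corank 1: A-series; mu = 7 gives A_7.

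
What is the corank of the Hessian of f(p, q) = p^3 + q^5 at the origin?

2

Hessian at 0 has rank 0.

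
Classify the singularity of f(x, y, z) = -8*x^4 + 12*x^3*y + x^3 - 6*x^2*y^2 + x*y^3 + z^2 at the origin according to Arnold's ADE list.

E_{7}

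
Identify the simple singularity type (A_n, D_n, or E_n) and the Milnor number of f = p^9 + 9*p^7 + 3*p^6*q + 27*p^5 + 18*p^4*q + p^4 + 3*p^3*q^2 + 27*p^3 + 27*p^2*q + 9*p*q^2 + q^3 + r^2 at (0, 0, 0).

Type E_{6}, Milnor number mu = 6.

The Hessian of f at 0 is [[0, 0, 0], [0, 0, 0], [0, 0, 2]] with rank 1, so corank 2. A Groebner basis of the Jacobian ideal J(f) in C{p,q,r} is {q^4, p*q^2 + 2*q^3/9, p^2 + 2*p*q/3 + q^2/9, r}; counting standard monomials gives mu = 6. Corank 2; j^3 = (3*p + q)^3 is a perfect cube, so E-series; the 4-jet and mu = 6 give E_6.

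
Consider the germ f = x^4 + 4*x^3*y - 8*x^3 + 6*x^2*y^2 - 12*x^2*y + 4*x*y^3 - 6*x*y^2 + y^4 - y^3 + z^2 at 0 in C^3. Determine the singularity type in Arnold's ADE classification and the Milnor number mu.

Type E6, Milnor number mu = 6.

The Hessian of f at 0 has rank 1. Corank 2; j^3 = -(2*x + y)^3 is a perfect cube, so E-series; the 4-jet and mu = 6 give E_6.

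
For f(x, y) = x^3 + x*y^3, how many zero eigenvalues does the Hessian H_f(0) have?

2

Hessian at 0 has rank 0.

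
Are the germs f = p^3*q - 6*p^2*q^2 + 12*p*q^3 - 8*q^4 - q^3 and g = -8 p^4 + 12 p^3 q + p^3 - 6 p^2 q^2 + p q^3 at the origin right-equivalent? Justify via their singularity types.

Yes.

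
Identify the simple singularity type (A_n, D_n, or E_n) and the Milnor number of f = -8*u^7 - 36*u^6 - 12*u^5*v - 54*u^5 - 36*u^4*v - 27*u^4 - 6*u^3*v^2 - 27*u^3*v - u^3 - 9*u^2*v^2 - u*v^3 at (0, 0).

The Hessian of f at 0 has rank 0. Corank 2; j^3 = -u^3 is a perfect cube, so E-series; the 4-jet and mu = 7 give E_7.

Type E_7, Milnor number mu = 7.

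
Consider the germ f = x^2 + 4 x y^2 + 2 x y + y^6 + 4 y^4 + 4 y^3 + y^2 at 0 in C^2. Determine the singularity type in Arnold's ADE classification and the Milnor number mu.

Type A_5, Milnor number mu = 5.

The Hessian of f at 0 is [[2, 2], [2, 2]] with rank 1, so corank 1. A Groebner basis of the Jacobian ideal J(f) in C{x,y} is {x^3 + 3*x^2/2 + 5*x*y/2 - x/2 - y/2, x^2*y - x^2 - 3*x*y/2 + x/4 + y/4, x/2 + y^2 + y/2}; counting standard monomials gives mu = 5. Corank 1: A-series; mu = 5 gives A_5.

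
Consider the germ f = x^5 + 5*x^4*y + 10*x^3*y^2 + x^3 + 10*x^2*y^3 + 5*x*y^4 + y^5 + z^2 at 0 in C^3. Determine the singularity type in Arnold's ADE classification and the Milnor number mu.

Type E_{8}, Milnor number mu = 8.

The Hessian of f at 0 has rank 1. Corank 2; j^3 = x^3 is a perfect cube, so E-series; the 5-jet and mu = 8 give E_8.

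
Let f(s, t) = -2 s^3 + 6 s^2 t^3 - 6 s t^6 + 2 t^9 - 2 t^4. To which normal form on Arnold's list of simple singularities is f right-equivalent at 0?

E_{6}

The Hessian of f at 0 has rank 0. Corank 2; j^3 = -2*s^3 is a perfect cube, so E-series; the 4-jet and mu = 6 give E_6.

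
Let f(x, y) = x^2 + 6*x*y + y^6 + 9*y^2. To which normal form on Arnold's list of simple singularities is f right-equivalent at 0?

The Hessian of f at 0 has rank 1. Corank 1: A-series; mu = 5 gives A_5.

A_5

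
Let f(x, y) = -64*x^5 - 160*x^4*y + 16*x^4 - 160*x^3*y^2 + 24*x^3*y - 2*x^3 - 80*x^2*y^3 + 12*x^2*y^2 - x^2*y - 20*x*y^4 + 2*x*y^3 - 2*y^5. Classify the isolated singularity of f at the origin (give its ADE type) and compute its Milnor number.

The Hessian of f at 0 is [[0, 0], [0, 0]] with rank 0, so corank 2. A Groebner basis of the Jacobian ideal J(f) in C{x,y} is {x^3, x^2*y, x^2/4 + x*y^2, -7*x^2/2 - x*y + y^3}; counting standard monomials gives mu = 6. Corank 2; j^3 = -x^2*(2*x + y) has shape L^2 M (L != M), so D-series; mu = 6 gives D_6.

Type D6, Milnor number mu = 6.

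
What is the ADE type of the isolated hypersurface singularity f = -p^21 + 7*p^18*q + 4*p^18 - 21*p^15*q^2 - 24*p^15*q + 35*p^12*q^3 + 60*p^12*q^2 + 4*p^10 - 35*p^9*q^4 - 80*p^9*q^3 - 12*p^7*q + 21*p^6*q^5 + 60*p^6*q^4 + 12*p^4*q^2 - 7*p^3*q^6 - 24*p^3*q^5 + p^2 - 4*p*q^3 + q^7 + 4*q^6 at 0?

A_{6}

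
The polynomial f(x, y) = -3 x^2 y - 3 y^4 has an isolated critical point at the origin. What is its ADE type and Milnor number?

Type D_{5}, Milnor number mu = 5.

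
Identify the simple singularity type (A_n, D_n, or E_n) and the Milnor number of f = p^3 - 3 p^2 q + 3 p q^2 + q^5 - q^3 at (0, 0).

Type E_8, Milnor number mu = 8.

The Hessian of f at 0 is [[0, 0], [0, 0]] with rank 0, so corank 2. A Groebner basis of the Jacobian ideal J(f) in C{p,q} is {q^4, p^2 - 2*p*q + q^2}; counting standard monomials gives mu = 8. Corank 2; j^3 = (p - q)^3 is a perfect cube, so E-series; the 5-jet and mu = 8 give E_8.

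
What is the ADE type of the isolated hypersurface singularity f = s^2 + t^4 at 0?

A_{3}

The Hessian of f at 0 is [[2, 0], [0, 0]] with rank 1, so corank 1. A Groebner basis of the Jacobian ideal J(f) in C{s,t} is {t^3, s}; counting standard monomials gives mu = 3. Corank 1: A-series; mu = 3 gives A_3.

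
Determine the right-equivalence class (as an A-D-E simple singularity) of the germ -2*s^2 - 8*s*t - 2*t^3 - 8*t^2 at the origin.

A_2

The Hessian of f at 0 has rank 1. Corank 1: A-series; mu = 2 gives A_2.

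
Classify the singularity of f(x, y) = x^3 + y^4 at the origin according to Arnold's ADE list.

E_6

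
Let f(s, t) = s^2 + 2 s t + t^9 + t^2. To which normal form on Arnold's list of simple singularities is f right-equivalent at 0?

A8

The Hessian of f at 0 has rank 1. Corank 1: A-series; mu = 8 gives A_8.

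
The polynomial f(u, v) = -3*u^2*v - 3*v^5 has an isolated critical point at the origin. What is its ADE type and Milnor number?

The Hessian of f at 0 is [[0, 0], [0, 0]] with rank 0, so corank 2. A Groebner basis of the Jacobian ideal J(f) in C{u,v} is {u^2/5 + v^4, u^3, u*v}; counting standard monomials gives mu = 6. Corank 2; j^3 = -3*u^2*v has shape L^2 M (L != M), so D-series; mu = 6 gives D_6.

Type D6, Milnor number mu = 6.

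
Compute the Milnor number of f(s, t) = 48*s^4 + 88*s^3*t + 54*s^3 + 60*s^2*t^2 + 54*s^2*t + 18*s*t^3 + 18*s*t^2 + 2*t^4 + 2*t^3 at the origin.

7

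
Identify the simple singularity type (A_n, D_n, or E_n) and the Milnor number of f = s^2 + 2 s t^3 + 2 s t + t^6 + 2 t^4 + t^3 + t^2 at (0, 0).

Type A2, Milnor number mu = 2.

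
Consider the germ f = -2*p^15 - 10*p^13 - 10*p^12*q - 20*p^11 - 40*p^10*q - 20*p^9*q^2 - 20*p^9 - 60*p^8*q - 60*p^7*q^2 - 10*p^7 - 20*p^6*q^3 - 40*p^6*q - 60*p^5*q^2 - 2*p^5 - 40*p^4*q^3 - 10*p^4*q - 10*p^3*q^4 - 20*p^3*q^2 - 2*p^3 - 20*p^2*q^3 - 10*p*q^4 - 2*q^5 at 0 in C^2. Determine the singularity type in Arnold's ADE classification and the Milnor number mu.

Type E_8, Milnor number mu = 8.

The Hessian of f at 0 has rank 0. Corank 2; j^3 = -2*p^3 is a perfect cube, so E-series; the 5-jet and mu = 8 give E_8.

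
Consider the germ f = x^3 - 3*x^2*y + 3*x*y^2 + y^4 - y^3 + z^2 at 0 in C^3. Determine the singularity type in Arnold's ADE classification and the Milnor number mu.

Type E_6, Milnor number mu = 6.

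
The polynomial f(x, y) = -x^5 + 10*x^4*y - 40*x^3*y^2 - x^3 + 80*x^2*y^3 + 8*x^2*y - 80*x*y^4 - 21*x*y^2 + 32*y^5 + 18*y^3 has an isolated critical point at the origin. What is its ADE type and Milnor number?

Type D_{6}, Milnor number mu = 6.

The Hessian of f at 0 is [[0, 0], [0, 0]] with rank 0, so corank 2. A Groebner basis of the Jacobian ideal J(f) in C{x,y} is {-x*y/5 + y^4 + 3*y^2/5, x*y^2 - 3*y^3, x^2 - 5*x*y + 6*y^2}; counting standard monomials gives mu = 6. Corank 2; j^3 = -(x - 3*y)^2*(x - 2*y) has shape L^2 M (L != M), so D-series; mu = 6 gives D_6.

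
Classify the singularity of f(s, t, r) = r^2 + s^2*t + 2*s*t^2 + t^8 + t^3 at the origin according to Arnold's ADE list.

D_{9}

The Hessian of f at 0 is [[0, 0, 0], [0, 0, 0], [0, 0, 2]] with rank 1, so corank 2. A Groebner basis of the Jacobian ideal J(f) in C{s,t,r} is {s^2/8 + t^7 - t^2/8, s^3 + t^3, s*t + t^2, r}; counting standard monomials gives mu = 9. Corank 2; j^3 = t*(s + t)^2 has shape L^2 M (L != M), so D-series; mu = 9 gives D_9.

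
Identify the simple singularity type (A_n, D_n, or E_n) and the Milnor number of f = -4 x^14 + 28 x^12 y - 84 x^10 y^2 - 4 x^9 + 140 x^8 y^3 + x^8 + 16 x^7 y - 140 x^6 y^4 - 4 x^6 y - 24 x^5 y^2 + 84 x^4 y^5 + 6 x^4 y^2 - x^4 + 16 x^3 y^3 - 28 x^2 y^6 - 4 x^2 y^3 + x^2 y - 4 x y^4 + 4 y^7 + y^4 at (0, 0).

Type D5, Milnor number mu = 5.

The Hessian of f at 0 has rank 0. Corank 2; j^3 = x^2*y has shape L^2 M (L != M), so D-series; mu = 5 gives D_5.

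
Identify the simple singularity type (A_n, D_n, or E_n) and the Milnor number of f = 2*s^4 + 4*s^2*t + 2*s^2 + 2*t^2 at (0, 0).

Type A1, Milnor number mu = 1.

The Hessian of f at 0 is [[4, 0], [0, 4]] with rank 2, so corank 0. A Groebner basis of the Jacobian ideal J(f) in C{s,t} is {s, t}; counting standard monomials gives mu = 1. Corank 0: nondegenerate Morse point, so A_1.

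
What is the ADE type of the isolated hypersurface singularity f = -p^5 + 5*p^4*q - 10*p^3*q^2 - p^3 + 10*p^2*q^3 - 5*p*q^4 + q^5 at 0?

E_8

The Hessian of f at 0 has rank 0. Corank 2; j^3 = -p^3 is a perfect cube, so E-series; the 5-jet and mu = 8 give E_8.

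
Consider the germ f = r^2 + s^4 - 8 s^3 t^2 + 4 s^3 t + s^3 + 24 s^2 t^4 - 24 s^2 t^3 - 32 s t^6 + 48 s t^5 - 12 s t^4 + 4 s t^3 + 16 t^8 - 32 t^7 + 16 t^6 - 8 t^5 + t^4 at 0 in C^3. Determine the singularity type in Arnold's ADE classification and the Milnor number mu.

The Hessian of f at 0 is [[0, 0, 0], [0, 0, 0], [0, 0, 2]] with rank 1, so corank 2. A Groebner basis of the Jacobian ideal J(f) in C{s,t,r} is {s^3, s^2*t, -s^2/4 + s*t^2, 3*s^2/4 + t^3, r}; counting standard monomials gives mu = 6. Corank 2; j^3 = s^3 is a perfect cube, so E-series; the 4-jet and mu = 6 give E_6.

Type E_{6}, Milnor number mu = 6.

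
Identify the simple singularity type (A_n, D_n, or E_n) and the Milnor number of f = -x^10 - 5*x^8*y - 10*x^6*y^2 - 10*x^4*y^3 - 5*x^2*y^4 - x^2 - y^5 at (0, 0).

The Hessian of f at 0 is [[-2, 0], [0, 0]] with rank 1, so corank 1. A Groebner basis of the Jacobian ideal J(f) in C{x,y} is {y^4, x}; counting standard monomials gives mu = 4. Corank 1: A-series; mu = 4 gives A_4.

Type A_{4}, Milnor number mu = 4.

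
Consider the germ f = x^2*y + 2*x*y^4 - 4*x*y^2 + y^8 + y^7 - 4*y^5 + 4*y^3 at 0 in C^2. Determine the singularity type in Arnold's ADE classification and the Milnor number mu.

Type D9, Milnor number mu = 9.

The Hessian of f at 0 has rank 0. Corank 2; j^3 = y*(x - 2*y)^2 has shape L^2 M (L != M), so D-series; mu = 9 gives D_9.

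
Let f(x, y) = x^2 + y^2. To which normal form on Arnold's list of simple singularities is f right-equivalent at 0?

A_{1}

The Hessian of f at 0 has rank 2. Corank 0: nondegenerate Morse point, so A_1.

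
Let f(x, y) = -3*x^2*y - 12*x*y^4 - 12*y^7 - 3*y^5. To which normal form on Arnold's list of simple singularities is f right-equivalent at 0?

D_6

The Hessian of f at 0 is [[0, 0], [0, 0]] with rank 0, so corank 2. A Groebner basis of the Jacobian ideal J(f) in C{x,y} is {x*y/2 + y^4, x*y^2, x^2 - 5*x*y/2}; counting standard monomials gives mu = 6. Corank 2; j^3 = -3*x^2*y has shape L^2 M (L != M), so D-series; mu = 6 gives D_6.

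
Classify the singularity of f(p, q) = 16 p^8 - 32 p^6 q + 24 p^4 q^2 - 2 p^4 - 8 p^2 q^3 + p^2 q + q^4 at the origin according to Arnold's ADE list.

The Hessian of f at 0 is [[0, 0], [0, 0]] with rank 0, so corank 2. A Groebner basis of the Jacobian ideal J(f) in C{p,q} is {p^3, p^2/4 + q^3, p*q}; counting standard monomials gives mu = 5. Corank 2; j^3 = p^2*q has shape L^2 M (L != M), so D-series; mu = 5 gives D_5.

D_{5}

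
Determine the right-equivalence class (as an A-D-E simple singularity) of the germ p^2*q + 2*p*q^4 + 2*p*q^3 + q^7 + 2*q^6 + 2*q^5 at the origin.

D6

The Hessian of f at 0 has rank 0. Corank 2; j^3 = p^2*q has shape L^2 M (L != M), so D-series; mu = 6 gives D_6.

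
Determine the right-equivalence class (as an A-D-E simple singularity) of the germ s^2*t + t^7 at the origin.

D_{8}

The Hessian of f at 0 has rank 0. Corank 2; j^3 = s^2*t has shape L^2 M (L != M), so D-series; mu = 8 gives D_8.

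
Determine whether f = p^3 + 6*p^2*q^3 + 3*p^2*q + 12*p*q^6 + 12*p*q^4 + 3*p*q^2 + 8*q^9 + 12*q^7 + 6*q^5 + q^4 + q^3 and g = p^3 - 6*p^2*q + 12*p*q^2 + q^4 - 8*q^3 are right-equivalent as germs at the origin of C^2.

The Hessian of f at 0 has rank 0. Corank 2; j^3 = (p + q)^3 is a perfect cube, so E-series; the 4-jet and mu = 6 give E_6. The Hessian of g at 0 has rank 0. Corank 2; j^3 = (p - 2*q)^3 is a perfect cube, so E-series; the 4-jet and mu = 6 give E_6. Both have type E_6, hence right-equivalent.

Yes.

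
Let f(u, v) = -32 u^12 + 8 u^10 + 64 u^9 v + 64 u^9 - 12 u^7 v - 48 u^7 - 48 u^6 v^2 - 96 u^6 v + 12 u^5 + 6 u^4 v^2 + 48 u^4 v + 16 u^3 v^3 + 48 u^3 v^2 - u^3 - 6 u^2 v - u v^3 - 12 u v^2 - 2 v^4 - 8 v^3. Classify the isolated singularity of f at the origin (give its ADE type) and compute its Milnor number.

The Hessian of f at 0 has rank 0. Corank 2; j^3 = -(u + 2*v)^3 is a perfect cube, so E-series; the 4-jet and mu = 7 give E_7.

Type E7, Milnor number mu = 7.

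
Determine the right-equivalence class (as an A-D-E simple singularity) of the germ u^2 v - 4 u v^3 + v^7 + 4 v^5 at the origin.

The Hessian of f at 0 has rank 0. Corank 2; j^3 = u^2*v has shape L^2 M (L != M), so D-series; mu = 8 gives D_8.

D8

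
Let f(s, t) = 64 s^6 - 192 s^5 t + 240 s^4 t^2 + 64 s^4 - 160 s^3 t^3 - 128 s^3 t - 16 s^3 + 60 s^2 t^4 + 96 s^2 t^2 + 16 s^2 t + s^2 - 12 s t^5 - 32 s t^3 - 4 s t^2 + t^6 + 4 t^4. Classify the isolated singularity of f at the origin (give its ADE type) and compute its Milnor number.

Type A_{5}, Milnor number mu = 5.

The Hessian of f at 0 is [[2, 0], [0, 0]] with rank 1, so corank 1. A Groebner basis of the Jacobian ideal J(f) in C{s,t} is {s*t^2 - s*t/2 - s/16 + t^2/8, -5*s*t/2 - s/4 + t^3 + t^2/2, s^2 - s*t - s/8 + t^2/4}; counting standard monomials gives mu = 5. Corank 1: A-series; mu = 5 gives A_5.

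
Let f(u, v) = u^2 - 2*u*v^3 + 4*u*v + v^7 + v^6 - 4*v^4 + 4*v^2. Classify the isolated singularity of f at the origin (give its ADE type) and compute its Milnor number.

The Hessian of f at 0 is [[2, 4], [4, 8]] with rank 1, so corank 1. A Groebner basis of the Jacobian ideal J(f) in C{u,v} is {-u + v^3 - 2*v, u^2 + 4*u*v + 4*v^2}; counting standard monomials gives mu = 6. Corank 1: A-series; mu = 6 gives A_6.

Type A_{6}, Milnor number mu = 6.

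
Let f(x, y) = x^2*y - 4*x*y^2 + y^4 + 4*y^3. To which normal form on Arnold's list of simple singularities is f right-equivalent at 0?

The Hessian of f at 0 has rank 0. Corank 2; j^3 = y*(x - 2*y)^2 has shape L^2 M (L != M), so D-series; mu = 5 gives D_5.

D_5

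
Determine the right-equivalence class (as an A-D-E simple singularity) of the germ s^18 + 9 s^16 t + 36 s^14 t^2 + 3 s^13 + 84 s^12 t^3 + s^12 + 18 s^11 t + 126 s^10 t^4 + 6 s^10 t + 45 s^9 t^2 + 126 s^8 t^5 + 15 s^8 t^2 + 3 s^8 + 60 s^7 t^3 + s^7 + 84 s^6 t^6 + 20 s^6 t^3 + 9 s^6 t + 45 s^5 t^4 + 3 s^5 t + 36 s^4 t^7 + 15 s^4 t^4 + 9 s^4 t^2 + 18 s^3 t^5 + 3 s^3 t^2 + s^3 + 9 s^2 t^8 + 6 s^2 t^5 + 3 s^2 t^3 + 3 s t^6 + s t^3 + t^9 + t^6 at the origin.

E_{7}

The Hessian of f at 0 has rank 0. Corank 2; j^3 = s^3 is a perfect cube, so E-series; the 4-jet and mu = 7 give E_7.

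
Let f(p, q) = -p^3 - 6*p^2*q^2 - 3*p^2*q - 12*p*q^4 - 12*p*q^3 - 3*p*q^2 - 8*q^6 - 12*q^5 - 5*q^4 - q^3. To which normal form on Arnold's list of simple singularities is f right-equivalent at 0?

E_{6}

The Hessian of f at 0 is [[0, 0], [0, 0]] with rank 0, so corank 2. A Groebner basis of the Jacobian ideal J(f) in C{p,q} is {p^3 + 3*p^2/4 + 3*p*q/2 + 3*q^2/4, p^2*q - p^2/2 - p*q - q^2/2, p^2/4 + p*q^2 + p*q/2 + q^2/4, q^3}; counting standard monomials gives mu = 6. Corank 2; j^3 = -(p + q)^3 is a perfect cube, so E-series; the 4-jet and mu = 6 give E_6.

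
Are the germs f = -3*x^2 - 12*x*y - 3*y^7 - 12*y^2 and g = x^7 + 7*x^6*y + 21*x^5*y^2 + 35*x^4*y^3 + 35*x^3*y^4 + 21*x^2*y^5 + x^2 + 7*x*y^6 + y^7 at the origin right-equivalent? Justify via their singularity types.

Yes.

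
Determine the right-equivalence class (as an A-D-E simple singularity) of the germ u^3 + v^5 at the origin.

E8

The Hessian of f at 0 has rank 0. Corank 2; j^3 = u^3 is a perfect cube, so E-series; the 5-jet and mu = 8 give E_8.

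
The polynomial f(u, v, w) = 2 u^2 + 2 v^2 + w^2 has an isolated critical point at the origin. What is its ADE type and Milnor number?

Type A_1, Milnor number mu = 1.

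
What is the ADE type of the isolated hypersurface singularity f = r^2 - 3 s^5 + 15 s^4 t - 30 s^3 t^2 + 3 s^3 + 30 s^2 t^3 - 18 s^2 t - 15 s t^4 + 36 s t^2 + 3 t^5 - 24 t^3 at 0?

E8

The Hessian of f at 0 has rank 1. Corank 2; j^3 = 3*(s - 2*t)^3 is a perfect cube, so E-series; the 5-jet and mu = 8 give E_8.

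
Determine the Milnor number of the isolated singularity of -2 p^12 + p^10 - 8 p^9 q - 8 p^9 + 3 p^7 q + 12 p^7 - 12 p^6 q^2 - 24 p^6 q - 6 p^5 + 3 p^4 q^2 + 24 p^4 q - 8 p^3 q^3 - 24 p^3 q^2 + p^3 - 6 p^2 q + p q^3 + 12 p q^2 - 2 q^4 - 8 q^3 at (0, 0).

The Hessian of f at 0 has rank 0. Corank 2; j^3 = (p - 2*q)^3 is a perfect cube, so E-series; the 4-jet and mu = 7 give E_7.

7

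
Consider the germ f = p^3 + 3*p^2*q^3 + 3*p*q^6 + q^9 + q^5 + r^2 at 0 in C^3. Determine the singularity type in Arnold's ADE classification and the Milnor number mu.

Type E_8, Milnor number mu = 8.

The Hessian of f at 0 is [[0, 0, 0], [0, 0, 0], [0, 0, 2]] with rank 1, so corank 2. A Groebner basis of the Jacobian ideal J(f) in C{p,q,r} is {p^2/2 + p*q^3, q^4, p^3, p^2*q, r}; counting standard monomials gives mu = 8. Corank 2; j^3 = p^3 is a perfect cube, so E-series; the 5-jet and mu = 8 give E_8.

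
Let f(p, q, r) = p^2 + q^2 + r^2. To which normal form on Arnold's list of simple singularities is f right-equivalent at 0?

The Hessian of f at 0 has rank 3. Corank 0: nondegenerate Morse point, so A_1.

A1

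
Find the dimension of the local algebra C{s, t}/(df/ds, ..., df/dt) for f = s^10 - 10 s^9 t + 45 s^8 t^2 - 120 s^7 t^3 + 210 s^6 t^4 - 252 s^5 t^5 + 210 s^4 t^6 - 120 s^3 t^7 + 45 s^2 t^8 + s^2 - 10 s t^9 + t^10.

9

The Hessian of f at 0 is [[2, 0], [0, 0]] with rank 1, so corank 1. A Groebner basis of the Jacobian ideal J(f) in C{s,t} is {t^9, s}; counting standard monomials gives mu = 9. Corank 1: A-series; mu = 9 gives A_9.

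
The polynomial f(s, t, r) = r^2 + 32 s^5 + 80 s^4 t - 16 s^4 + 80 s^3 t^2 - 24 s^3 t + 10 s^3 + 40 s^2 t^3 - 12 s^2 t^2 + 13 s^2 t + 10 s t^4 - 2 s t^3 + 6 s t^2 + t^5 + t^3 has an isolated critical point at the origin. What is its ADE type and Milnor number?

Type D_{4}, Milnor number mu = 4.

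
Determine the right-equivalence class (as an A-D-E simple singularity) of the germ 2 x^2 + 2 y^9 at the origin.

The Hessian of f at 0 is [[4, 0], [0, 0]] with rank 1, so corank 1. A Groebner basis of the Jacobian ideal J(f) in C{x,y} is {y^8, x}; counting standard monomials gives mu = 8. Corank 1: A-series; mu = 8 gives A_8.

A8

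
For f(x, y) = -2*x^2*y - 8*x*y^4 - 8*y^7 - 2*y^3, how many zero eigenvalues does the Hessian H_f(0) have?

2

Hessian at 0 has rank 0.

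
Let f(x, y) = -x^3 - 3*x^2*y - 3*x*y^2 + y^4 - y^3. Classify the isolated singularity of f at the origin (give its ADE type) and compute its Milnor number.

Type E_6, Milnor number mu = 6.

The Hessian of f at 0 is [[0, 0], [0, 0]] with rank 0, so corank 2. A Groebner basis of the Jacobian ideal J(f) in C{x,y} is {y^3, x^2 + 2*x*y + y^2}; counting standard monomials gives mu = 6. Corank 2; j^3 = -(x + y)^3 is a perfect cube, so E-series; the 4-jet and mu = 6 give E_6.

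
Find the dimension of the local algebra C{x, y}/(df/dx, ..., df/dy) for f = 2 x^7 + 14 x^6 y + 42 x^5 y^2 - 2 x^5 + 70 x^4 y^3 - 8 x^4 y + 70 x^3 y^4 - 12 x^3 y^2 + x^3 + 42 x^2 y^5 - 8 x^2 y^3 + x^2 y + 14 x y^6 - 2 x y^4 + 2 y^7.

8

The Hessian of f at 0 has rank 0. Corank 2; j^3 = x^2*(x + y) has shape L^2 M (L != M), so D-series; mu = 8 gives D_8.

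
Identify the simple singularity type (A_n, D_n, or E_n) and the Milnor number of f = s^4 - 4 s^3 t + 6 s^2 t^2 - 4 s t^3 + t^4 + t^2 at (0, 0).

Type A_3, Milnor number mu = 3.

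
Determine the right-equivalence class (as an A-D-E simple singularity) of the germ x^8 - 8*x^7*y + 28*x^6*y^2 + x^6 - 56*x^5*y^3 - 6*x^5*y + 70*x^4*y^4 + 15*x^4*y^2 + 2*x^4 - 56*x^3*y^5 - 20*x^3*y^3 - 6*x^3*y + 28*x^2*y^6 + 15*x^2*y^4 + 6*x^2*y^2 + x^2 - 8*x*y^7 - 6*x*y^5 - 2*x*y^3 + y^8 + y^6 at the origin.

The Hessian of f at 0 has rank 1. Corank 1: A-series; mu = 7 gives A_7.

A7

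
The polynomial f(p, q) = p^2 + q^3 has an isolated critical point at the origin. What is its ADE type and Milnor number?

The Hessian of f at 0 has rank 1. Corank 1: A-series; mu = 2 gives A_2.

Type A2, Milnor number mu = 2.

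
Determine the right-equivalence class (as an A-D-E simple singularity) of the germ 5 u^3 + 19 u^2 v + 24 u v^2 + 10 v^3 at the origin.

D_{4}

The Hessian of f at 0 has rank 0. Corank 2; j^3 = (u + v)*(5*u^2 + 14*u*v + 10*v^2) splits into three distinct lines over C (the quadratic factor has nonzero discriminant), so D_4.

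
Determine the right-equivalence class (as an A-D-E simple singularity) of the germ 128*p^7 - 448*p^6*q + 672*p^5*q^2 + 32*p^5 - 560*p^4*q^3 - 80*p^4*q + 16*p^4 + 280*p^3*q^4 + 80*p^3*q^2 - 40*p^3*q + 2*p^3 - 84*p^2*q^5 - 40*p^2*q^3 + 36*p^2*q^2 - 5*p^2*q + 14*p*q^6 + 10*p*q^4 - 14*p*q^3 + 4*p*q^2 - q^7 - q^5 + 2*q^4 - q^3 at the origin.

The Hessian of f at 0 has rank 0. Corank 2; j^3 = (p - q)^2*(2*p - q) has shape L^2 M (L != M), so D-series; mu = 8 gives D_8.

D_{8}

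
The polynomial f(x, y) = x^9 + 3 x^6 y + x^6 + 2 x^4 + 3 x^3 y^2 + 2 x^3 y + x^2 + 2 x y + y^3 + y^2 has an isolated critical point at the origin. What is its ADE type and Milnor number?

The Hessian of f at 0 is [[2, 2], [2, 2]] with rank 1, so corank 1. A Groebner basis of the Jacobian ideal J(f) in C{x,y} is {y^2, x + y}; counting standard monomials gives mu = 2. Corank 1: A-series; mu = 2 gives A_2.

Type A_2, Milnor number mu = 2.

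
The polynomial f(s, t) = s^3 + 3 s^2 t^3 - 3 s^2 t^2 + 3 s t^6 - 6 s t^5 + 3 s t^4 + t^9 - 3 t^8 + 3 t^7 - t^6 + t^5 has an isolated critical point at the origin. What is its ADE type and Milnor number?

The Hessian of f at 0 is [[0, 0], [0, 0]] with rank 0, so corank 2. A Groebner basis of the Jacobian ideal J(f) in C{s,t} is {s^2/2 + s*t^3 - s*t^2, t^4, s^3, s^2*t + s^2 - 2*s*t^2}; counting standard monomials gives mu = 8. Corank 2; j^3 = s^3 is a perfect cube, so E-series; the 5-jet and mu = 8 give E_8.

Type E8, Milnor number mu = 8.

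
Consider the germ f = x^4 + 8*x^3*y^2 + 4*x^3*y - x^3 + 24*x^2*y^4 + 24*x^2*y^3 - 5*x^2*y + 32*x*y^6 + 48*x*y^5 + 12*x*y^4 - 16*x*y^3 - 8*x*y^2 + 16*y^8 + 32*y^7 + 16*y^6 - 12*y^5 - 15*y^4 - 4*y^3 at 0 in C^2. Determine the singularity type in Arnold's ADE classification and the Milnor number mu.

The Hessian of f at 0 has rank 0. Corank 2; j^3 = -(x + y)*(x + 2*y)^2 has shape L^2 M (L != M), so D-series; mu = 5 gives D_5.

Type D5, Milnor number mu = 5.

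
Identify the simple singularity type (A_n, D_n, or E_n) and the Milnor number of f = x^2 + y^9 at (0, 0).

The Hessian of f at 0 has rank 1. Corank 1: A-series; mu = 8 gives A_8.

Type A_{8}, Milnor number mu = 8.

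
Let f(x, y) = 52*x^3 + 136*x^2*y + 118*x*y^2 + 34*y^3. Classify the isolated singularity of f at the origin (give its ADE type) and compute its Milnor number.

The Hessian of f at 0 has rank 0. Corank 2; j^3 = 2*(x + y)*(26*x^2 + 42*x*y + 17*y^2) splits into three distinct lines over C (the quadratic factor has nonzero discriminant), so D_4.

Type D_4, Milnor number mu = 4.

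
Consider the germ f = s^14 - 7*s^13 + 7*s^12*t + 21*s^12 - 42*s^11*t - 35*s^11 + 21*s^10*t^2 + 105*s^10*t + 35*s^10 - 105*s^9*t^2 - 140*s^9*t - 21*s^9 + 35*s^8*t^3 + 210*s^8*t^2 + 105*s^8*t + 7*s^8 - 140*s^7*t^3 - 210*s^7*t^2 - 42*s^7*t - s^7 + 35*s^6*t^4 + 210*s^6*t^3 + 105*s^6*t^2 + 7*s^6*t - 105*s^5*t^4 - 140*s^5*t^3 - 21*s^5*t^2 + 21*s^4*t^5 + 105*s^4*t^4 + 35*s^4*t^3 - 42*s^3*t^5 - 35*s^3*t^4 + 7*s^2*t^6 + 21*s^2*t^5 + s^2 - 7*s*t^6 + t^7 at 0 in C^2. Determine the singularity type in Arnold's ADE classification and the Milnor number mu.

The Hessian of f at 0 is [[2, 0], [0, 0]] with rank 1, so corank 1. A Groebner basis of the Jacobian ideal J(f) in C{s,t} is {t^6, s}; counting standard monomials gives mu = 6. Corank 1: A-series; mu = 6 gives A_6.

Type A_6, Milnor number mu = 6.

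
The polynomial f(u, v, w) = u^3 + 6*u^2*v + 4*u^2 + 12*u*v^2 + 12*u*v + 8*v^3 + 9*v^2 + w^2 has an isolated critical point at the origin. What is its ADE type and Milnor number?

Type A2, Milnor number mu = 2.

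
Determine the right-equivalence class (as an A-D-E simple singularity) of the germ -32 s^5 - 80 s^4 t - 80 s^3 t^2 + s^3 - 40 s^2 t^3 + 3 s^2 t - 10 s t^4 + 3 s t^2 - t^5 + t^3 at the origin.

E_8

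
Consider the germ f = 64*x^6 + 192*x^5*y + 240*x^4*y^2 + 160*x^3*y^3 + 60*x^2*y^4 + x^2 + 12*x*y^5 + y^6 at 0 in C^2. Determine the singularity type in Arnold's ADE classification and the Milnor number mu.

Type A_5, Milnor number mu = 5.

The Hessian of f at 0 is [[2, 0], [0, 0]] with rank 1, so corank 1. A Groebner basis of the Jacobian ideal J(f) in C{x,y} is {y^5, x}; counting standard monomials gives mu = 5. Corank 1: A-series; mu = 5 gives A_5.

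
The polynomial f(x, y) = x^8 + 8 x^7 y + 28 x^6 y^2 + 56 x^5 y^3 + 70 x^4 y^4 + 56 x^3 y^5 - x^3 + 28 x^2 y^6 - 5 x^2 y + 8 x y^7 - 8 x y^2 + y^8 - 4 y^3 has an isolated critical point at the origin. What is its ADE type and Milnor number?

Type D9, Milnor number mu = 9.

The Hessian of f at 0 has rank 0. Corank 2; j^3 = -(x + y)*(x + 2*y)^2 has shape L^2 M (L != M), so D-series; mu = 9 gives D_9.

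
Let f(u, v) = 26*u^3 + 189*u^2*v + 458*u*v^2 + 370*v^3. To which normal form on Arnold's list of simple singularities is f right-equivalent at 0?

D_{4}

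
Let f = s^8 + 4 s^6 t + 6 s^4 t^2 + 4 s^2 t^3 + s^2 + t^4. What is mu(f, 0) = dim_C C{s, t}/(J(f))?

The Hessian of f at 0 is [[2, 0], [0, 0]] with rank 1, so corank 1. A Groebner basis of the Jacobian ideal J(f) in C{s,t} is {t^3, s}; counting standard monomials gives mu = 3. Corank 1: A-series; mu = 3 gives A_3.

3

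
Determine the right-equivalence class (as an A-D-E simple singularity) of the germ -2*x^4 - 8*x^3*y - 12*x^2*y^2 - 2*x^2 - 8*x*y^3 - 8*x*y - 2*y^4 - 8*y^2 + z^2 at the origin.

The Hessian of f at 0 has rank 2. Corank 1: A-series; mu = 3 gives A_3.

A3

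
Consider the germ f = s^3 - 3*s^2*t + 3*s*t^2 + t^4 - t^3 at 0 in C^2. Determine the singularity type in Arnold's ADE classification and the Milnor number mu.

The Hessian of f at 0 has rank 0. Corank 2; j^3 = (s - t)^3 is a perfect cube, so E-series; the 4-jet and mu = 6 give E_6.

Type E6, Milnor number mu = 6.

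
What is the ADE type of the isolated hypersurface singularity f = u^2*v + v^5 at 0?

D6

The Hessian of f at 0 has rank 0. Corank 2; j^3 = u^2*v has shape L^2 M (L != M), so D-series; mu = 6 gives D_6.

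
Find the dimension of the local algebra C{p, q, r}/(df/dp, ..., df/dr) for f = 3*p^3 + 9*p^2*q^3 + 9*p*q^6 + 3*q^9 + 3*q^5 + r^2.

8

The Hessian of f at 0 has rank 1. Corank 2; j^3 = 3*p^3 is a perfect cube, so E-series; the 5-jet and mu = 8 give E_8.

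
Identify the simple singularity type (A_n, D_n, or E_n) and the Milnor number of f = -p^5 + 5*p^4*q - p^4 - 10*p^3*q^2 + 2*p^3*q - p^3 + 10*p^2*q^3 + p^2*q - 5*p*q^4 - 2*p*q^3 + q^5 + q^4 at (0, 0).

The Hessian of f at 0 is [[0, 0], [0, 0]] with rank 0, so corank 2. A Groebner basis of the Jacobian ideal J(f) in C{p,q} is {p*q^2, p*q/5 + q^3, p^2 - 4*p*q/5}; counting standard monomials gives mu = 5. Corank 2; j^3 = -p^2*(p - q) has shape L^2 M (L != M), so D-series; mu = 5 gives D_5.

Type D5, Milnor number mu = 5.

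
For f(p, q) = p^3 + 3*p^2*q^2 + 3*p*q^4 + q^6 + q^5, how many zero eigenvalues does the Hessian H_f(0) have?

2

Hessian at 0 has rank 0.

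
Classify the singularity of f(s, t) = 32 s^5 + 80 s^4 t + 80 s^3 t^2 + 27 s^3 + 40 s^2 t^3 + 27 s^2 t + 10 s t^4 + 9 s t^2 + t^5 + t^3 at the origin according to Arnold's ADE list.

E8

The Hessian of f at 0 has rank 0. Corank 2; j^3 = (3*s + t)^3 is a perfect cube, so E-series; the 5-jet and mu = 8 give E_8.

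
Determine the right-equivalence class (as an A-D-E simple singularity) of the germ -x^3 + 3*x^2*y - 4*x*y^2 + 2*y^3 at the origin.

D4

The Hessian of f at 0 is [[0, 0], [0, 0]] with rank 0, so corank 2. A Groebner basis of the Jacobian ideal J(f) in C{x,y} is {y^3, x^2 - 2*y^2/3, x*y - y^2}; counting standard monomials gives mu = 4. Corank 2; j^3 = -(x - y)*(x^2 - 2*x*y + 2*y^2) splits into three distinct lines over C (the quadratic factor has nonzero discriminant), so D_4.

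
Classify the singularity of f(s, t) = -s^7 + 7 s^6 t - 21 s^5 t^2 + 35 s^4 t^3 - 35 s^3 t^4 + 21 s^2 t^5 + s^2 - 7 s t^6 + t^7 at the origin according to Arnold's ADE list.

A_{6}

The Hessian of f at 0 has rank 1. Corank 1: A-series; mu = 6 gives A_6.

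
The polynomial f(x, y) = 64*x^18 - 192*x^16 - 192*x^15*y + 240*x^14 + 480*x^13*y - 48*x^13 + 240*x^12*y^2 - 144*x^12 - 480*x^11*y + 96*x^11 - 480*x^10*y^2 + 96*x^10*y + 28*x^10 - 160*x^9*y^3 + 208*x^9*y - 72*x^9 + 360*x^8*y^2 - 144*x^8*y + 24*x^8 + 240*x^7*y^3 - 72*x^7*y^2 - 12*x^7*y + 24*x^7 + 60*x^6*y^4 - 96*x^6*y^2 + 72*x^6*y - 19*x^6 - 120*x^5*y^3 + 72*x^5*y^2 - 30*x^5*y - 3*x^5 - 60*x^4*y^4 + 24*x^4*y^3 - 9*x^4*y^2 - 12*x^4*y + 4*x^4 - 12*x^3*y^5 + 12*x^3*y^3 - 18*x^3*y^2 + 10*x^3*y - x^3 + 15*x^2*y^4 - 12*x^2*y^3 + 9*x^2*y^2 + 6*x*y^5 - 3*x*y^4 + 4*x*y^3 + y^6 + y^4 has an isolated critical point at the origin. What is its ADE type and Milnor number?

The Hessian of f at 0 has rank 0. Corank 2; j^3 = -x^3 is a perfect cube, so E-series; the 4-jet and mu = 6 give E_6.

Type E_{6}, Milnor number mu = 6.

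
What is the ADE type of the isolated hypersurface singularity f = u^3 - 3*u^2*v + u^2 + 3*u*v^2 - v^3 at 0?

A_2

The Hessian of f at 0 has rank 1. Corank 1: A-series; mu = 2 gives A_2.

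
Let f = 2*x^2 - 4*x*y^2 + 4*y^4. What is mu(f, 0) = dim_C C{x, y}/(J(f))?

3

The Hessian of f at 0 has rank 1. Corank 1: A-series; mu = 3 gives A_3.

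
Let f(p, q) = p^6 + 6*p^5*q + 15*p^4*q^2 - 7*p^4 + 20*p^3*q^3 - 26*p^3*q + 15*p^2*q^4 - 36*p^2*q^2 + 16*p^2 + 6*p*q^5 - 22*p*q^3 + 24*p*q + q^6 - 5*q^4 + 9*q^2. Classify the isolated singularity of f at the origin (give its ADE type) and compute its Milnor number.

Type A_{3}, Milnor number mu = 3.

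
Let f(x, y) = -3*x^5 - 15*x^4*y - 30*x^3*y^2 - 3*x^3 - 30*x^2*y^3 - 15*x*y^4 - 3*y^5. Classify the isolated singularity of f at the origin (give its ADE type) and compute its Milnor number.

Type E_{8}, Milnor number mu = 8.

The Hessian of f at 0 has rank 0. Corank 2; j^3 = -3*x^3 is a perfect cube, so E-series; the 5-jet and mu = 8 give E_8.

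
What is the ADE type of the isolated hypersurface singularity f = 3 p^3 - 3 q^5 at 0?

E_8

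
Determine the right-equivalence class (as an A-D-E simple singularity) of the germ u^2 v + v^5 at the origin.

The Hessian of f at 0 is [[0, 0], [0, 0]] with rank 0, so corank 2. A Groebner basis of the Jacobian ideal J(f) in C{u,v} is {u^2/5 + v^4, u^3, u*v}; counting standard monomials gives mu = 6. Corank 2; j^3 = u^2*v has shape L^2 M (L != M), so D-series; mu = 6 gives D_6.

D_6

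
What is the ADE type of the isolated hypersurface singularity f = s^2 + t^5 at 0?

The Hessian of f at 0 is [[2, 0], [0, 0]] with rank 1, so corank 1. A Groebner basis of the Jacobian ideal J(f) in C{s,t} is {t^4, s}; counting standard monomials gives mu = 4. Corank 1: A-series; mu = 4 gives A_4.

A_4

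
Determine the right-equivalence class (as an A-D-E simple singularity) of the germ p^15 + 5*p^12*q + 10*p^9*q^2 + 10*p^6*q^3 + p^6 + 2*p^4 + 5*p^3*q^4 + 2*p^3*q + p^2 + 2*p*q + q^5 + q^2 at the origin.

A_4

The Hessian of f at 0 is [[2, 2], [2, 2]] with rank 1, so corank 1. A Groebner basis of the Jacobian ideal J(f) in C{p,q} is {-p + q^3 - q, p^2 - q^2, p*q + q^2}; counting standard monomials gives mu = 4. Corank 1: A-series; mu = 4 gives A_4.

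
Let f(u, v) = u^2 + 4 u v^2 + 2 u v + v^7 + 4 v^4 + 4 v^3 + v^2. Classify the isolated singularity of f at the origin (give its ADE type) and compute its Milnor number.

Type A6, Milnor number mu = 6.

The Hessian of f at 0 has rank 1. Corank 1: A-series; mu = 6 gives A_6.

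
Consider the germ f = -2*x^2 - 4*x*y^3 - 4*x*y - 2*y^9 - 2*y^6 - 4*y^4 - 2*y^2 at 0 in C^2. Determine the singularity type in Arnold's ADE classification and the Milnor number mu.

The Hessian of f at 0 has rank 1. Corank 1: A-series; mu = 8 gives A_8.

Type A_8, Milnor number mu = 8.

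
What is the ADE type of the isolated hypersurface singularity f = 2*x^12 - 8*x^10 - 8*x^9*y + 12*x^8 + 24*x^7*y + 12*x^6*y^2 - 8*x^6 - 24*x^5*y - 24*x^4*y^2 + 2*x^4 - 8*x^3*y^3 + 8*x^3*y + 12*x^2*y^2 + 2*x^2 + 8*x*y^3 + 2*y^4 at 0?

A_{3}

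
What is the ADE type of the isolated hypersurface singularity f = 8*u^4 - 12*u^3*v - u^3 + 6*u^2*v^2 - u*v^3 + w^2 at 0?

E7

The Hessian of f at 0 has rank 1. Corank 2; j^3 = -u^3 is a perfect cube, so E-series; the 4-jet and mu = 7 give E_7.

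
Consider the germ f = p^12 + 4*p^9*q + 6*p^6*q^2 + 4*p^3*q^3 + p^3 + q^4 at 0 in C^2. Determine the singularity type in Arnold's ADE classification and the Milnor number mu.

Type E_{6}, Milnor number mu = 6.

The Hessian of f at 0 is [[0, 0], [0, 0]] with rank 0, so corank 2. A Groebner basis of the Jacobian ideal J(f) in C{p,q} is {q^3, p^2}; counting standard monomials gives mu = 6. Corank 2; j^3 = p^3 is a perfect cube, so E-series; the 4-jet and mu = 6 give E_6.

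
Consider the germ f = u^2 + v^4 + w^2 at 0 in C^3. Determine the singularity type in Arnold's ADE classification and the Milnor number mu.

Type A3, Milnor number mu = 3.

The Hessian of f at 0 is [[2, 0, 0], [0, 0, 0], [0, 0, 2]] with rank 2, so corank 1. A Groebner basis of the Jacobian ideal J(f) in C{u,v,w} is {v^3, u, w}; counting standard monomials gives mu = 3. Corank 1: A-series; mu = 3 gives A_3.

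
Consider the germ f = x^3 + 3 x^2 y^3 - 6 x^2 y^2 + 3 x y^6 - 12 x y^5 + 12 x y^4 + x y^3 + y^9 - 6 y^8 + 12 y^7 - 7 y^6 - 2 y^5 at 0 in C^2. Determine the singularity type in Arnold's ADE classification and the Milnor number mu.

Type E_7, Milnor number mu = 7.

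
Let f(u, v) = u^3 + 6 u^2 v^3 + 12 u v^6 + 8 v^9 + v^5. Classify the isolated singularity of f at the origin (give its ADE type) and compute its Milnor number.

Type E_{8}, Milnor number mu = 8.

The Hessian of f at 0 has rank 0. Corank 2; j^3 = u^3 is a perfect cube, so E-series; the 5-jet and mu = 8 give E_8.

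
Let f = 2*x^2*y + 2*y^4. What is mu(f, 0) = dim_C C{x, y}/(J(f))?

The Hessian of f at 0 has rank 0. Corank 2; j^3 = 2*x^2*y has shape L^2 M (L != M), so D-series; mu = 5 gives D_5.

5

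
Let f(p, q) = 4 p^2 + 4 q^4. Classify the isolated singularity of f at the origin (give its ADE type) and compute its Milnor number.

Type A_3, Milnor number mu = 3.

The Hessian of f at 0 has rank 1. Corank 1: A-series; mu = 3 gives A_3.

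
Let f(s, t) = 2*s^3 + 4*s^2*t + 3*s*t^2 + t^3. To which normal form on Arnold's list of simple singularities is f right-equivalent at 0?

The Hessian of f at 0 is [[0, 0], [0, 0]] with rank 0, so corank 2. A Groebner basis of the Jacobian ideal J(f) in C{s,t} is {t^3, s^2 - 3*t^2/2, s*t + 3*t^2/2}; counting standard monomials gives mu = 4. Corank 2; j^3 = (s + t)*(2*s^2 + 2*s*t + t^2) splits into three distinct lines over C (the quadratic factor has nonzero discriminant), so D_4.

D_{4}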